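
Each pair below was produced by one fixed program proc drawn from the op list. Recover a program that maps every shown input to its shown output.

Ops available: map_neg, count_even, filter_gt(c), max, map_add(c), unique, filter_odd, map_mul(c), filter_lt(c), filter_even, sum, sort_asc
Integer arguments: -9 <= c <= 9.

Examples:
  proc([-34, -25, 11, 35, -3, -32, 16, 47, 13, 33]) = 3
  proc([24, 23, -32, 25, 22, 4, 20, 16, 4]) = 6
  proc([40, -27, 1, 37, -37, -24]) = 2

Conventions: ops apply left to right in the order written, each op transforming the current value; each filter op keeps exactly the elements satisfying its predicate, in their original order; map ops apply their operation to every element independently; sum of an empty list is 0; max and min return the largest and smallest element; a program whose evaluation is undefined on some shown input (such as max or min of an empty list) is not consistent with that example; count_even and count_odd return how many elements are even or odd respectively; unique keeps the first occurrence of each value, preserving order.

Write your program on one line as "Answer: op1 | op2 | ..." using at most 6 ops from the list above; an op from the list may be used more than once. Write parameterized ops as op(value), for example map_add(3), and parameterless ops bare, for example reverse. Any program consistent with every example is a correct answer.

unique | map_neg | map_mul(5) | filter_even | count_even

Check, running the answer program on each example:
  [-34, -25, 11, 35, -3, -32, 16, 47, 13, 33] -> [-34, -25, 11, 35, -3, -32, 16, 47, 13, 33] -> [34, 25, -11, -35, 3, 32, -16, -47, -13, -33] -> [170, 125, -55, -175, 15, 160, -80, -235, -65, -165] -> [170, 160, -80] -> 3
  [24, 23, -32, 25, 22, 4, 20, 16, 4] -> [24, 23, -32, 25, 22, 4, 20, 16] -> [-24, -23, 32, -25, -22, -4, -20, -16] -> [-120, -115, 160, -125, -110, -20, -100, -80] -> [-120, 160, -110, -20, -100, -80] -> 6
  [40, -27, 1, 37, -37, -24] -> [40, -27, 1, 37, -37, -24] -> [-40, 27, -1, -37, 37, 24] -> [-200, 135, -5, -185, 185, 120] -> [-200, 120] -> 2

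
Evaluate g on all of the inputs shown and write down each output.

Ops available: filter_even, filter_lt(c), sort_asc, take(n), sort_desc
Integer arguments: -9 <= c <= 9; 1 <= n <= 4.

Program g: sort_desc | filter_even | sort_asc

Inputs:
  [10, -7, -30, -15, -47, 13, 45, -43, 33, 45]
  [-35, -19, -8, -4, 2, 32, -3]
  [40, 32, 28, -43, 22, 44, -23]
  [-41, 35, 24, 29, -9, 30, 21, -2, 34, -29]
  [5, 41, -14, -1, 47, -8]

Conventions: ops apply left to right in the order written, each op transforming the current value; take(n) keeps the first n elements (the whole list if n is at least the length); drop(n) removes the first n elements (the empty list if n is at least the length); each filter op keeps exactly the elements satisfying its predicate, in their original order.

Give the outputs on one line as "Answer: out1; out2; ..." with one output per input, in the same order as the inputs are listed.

Execution, op by op:
  [10, -7, -30, -15, -47, 13, 45, -43, 33, 45] -> [45, 45, 33, 13, 10, -7, -15, -30, -43, -47] -> [10, -30] -> [-30, 10]
  [-35, -19, -8, -4, 2, 32, -3] -> [32, 2, -3, -4, -8, -19, -35] -> [32, 2, -4, -8] -> [-8, -4, 2, 32]
  [40, 32, 28, -43, 22, 44, -23] -> [44, 40, 32, 28, 22, -23, -43] -> [44, 40, 32, 28, 22] -> [22, 28, 32, 40, 44]
  [-41, 35, 24, 29, -9, 30, 21, -2, 34, -29] -> [35, 34, 30, 29, 24, 21, -2, -9, -29, -41] -> [34, 30, 24, -2] -> [-2, 24, 30, 34]
  [5, 41, -14, -1, 47, -8] -> [47, 41, 5, -1, -8, -14] -> [-8, -14] -> [-14, -8]

[-30, 10]; [-8, -4, 2, 32]; [22, 28, 32, 40, 44]; [-2, 24, 30, 34]; [-14, -8]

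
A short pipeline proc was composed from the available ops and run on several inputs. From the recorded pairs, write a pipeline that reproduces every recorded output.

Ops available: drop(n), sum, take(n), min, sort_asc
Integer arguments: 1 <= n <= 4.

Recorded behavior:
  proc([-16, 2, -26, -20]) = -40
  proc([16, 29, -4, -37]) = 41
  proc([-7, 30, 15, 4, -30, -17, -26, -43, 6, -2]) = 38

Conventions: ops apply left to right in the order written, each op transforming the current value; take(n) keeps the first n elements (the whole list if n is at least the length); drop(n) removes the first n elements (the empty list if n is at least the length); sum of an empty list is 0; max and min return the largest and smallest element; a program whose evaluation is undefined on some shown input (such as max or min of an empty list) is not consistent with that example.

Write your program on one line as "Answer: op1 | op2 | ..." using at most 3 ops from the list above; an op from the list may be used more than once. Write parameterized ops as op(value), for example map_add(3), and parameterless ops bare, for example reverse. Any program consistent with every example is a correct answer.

take(3) | sum

Check, running the answer program on each example:
  [-16, 2, -26, -20] -> [-16, 2, -26] -> -40
  [16, 29, -4, -37] -> [16, 29, -4] -> 41
  [-7, 30, 15, 4, -30, -17, -26, -43, 6, -2] -> [-7, 30, 15] -> 38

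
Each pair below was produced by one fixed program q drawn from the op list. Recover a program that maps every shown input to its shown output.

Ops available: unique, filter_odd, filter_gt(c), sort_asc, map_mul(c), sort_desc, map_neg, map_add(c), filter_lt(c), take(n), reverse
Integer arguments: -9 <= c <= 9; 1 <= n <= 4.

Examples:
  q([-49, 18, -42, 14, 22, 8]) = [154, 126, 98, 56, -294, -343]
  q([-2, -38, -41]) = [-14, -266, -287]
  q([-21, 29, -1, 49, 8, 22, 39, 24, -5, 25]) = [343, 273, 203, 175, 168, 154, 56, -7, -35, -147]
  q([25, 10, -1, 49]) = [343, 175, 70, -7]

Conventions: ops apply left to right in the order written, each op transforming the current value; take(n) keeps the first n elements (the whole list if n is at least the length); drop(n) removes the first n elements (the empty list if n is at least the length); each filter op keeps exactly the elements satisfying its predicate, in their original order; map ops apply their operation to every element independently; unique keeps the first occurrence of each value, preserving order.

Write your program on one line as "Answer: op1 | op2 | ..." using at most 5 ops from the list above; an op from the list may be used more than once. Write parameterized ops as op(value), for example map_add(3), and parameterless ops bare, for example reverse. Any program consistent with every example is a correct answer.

map_neg | sort_asc | reverse | map_mul(-7) | reverse

Check, running the answer program on each example:
  [-49, 18, -42, 14, 22, 8] -> [49, -18, 42, -14, -22, -8] -> [-22, -18, -14, -8, 42, 49] -> [49, 42, -8, -14, -18, -22] -> [-343, -294, 56, 98, 126, 154] -> [154, 126, 98, 56, -294, -343]
  [-2, -38, -41] -> [2, 38, 41] -> [2, 38, 41] -> [41, 38, 2] -> [-287, -266, -14] -> [-14, -266, -287]
  [-21, 29, -1, 49, 8, 22, 39, 24, -5, 25] -> [21, -29, 1, -49, -8, -22, -39, -24, 5, -25] -> [-49, -39, -29, -25, -24, -22, -8, 1, 5, 21] -> [21, 5, 1, -8, -22, -24, -25, -29, -39, -49] -> [-147, -35, -7, 56, 154, 168, 175, 203, 273, 343] -> [343, 273, 203, 175, 168, 154, 56, -7, -35, -147]
  [25, 10, -1, 49] -> [-25, -10, 1, -49] -> [-49, -25, -10, 1] -> [1, -10, -25, -49] -> [-7, 70, 175, 343] -> [343, 175, 70, -7]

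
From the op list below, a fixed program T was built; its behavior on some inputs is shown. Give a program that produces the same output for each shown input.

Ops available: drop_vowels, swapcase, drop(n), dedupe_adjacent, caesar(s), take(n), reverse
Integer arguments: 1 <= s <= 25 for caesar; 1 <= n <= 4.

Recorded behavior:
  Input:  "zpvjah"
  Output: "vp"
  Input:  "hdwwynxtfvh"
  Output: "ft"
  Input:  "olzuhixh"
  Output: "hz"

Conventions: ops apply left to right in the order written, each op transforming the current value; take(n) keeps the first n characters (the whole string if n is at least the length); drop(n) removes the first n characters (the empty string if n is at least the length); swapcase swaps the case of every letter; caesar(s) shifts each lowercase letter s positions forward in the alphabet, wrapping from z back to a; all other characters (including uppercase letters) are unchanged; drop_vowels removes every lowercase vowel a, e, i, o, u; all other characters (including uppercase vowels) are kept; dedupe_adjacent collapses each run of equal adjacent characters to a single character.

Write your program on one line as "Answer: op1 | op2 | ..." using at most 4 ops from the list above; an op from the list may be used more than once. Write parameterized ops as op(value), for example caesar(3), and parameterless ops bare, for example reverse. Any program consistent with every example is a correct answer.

drop_vowels | reverse | drop(2) | take(2)

Check, running the answer program on each example:
  "zpvjah" -> "zpvjh" -> "hjvpz" -> "vpz" -> "vp"
  "hdwwynxtfvh" -> "hdwwynxtfvh" -> "hvftxnywwdh" -> "ftxnywwdh" -> "ft"
  "olzuhixh" -> "lzhxh" -> "hxhzl" -> "hzl" -> "hz"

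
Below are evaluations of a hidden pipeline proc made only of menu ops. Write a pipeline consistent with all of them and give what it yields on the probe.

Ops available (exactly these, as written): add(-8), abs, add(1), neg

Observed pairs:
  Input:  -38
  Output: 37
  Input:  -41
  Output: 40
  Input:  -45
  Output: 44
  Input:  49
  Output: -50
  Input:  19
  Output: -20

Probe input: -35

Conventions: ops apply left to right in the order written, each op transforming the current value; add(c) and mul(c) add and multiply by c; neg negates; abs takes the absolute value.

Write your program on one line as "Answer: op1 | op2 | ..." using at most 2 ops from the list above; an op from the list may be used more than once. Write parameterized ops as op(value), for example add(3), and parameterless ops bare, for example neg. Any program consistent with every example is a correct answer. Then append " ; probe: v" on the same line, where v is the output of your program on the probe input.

add(1) | neg ; probe: 34

Check, running the answer program on each example:
  -38 -> -37 -> 37
  -41 -> -40 -> 40
  -45 -> -44 -> 44
  49 -> 50 -> -50
  19 -> 20 -> -20
  probe: -35 -> -34 -> 34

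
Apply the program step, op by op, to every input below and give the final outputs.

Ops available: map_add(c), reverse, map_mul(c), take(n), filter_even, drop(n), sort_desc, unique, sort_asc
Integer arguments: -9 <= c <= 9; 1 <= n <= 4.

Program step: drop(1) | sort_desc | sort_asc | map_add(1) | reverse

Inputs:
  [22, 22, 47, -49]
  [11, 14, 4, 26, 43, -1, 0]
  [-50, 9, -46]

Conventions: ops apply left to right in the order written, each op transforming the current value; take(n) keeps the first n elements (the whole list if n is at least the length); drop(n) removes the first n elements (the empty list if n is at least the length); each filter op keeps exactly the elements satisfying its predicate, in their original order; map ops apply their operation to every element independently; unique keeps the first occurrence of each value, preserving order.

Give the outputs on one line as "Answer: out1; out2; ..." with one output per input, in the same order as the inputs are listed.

[48, 23, -48]; [44, 27, 15, 5, 1, 0]; [10, -45]

Execution, op by op:
  [22, 22, 47, -49] -> [22, 47, -49] -> [47, 22, -49] -> [-49, 22, 47] -> [-48, 23, 48] -> [48, 23, -48]
  [11, 14, 4, 26, 43, -1, 0] -> [14, 4, 26, 43, -1, 0] -> [43, 26, 14, 4, 0, -1] -> [-1, 0, 4, 14, 26, 43] -> [0, 1, 5, 15, 27, 44] -> [44, 27, 15, 5, 1, 0]
  [-50, 9, -46] -> [9, -46] -> [9, -46] -> [-46, 9] -> [-45, 10] -> [10, -45]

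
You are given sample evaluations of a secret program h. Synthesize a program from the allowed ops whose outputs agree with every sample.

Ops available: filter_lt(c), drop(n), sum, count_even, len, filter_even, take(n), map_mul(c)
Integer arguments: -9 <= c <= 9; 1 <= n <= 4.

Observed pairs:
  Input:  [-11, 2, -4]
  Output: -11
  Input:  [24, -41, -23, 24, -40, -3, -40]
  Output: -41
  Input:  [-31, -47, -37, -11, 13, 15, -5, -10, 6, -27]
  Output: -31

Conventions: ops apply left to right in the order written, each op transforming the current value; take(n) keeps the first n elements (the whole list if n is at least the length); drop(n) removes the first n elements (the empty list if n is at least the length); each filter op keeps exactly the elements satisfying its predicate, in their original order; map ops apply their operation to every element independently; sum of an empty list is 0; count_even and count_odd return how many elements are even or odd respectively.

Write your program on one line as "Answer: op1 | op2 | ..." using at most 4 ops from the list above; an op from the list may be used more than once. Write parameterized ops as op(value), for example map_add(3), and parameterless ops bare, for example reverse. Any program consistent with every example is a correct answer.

filter_lt(-8) | take(1) | sum

Check, running the answer program on each example:
  [-11, 2, -4] -> [-11] -> [-11] -> -11
  [24, -41, -23, 24, -40, -3, -40] -> [-41, -23, -40, -40] -> [-41] -> -41
  [-31, -47, -37, -11, 13, 15, -5, -10, 6, -27] -> [-31, -47, -37, -11, -10, -27] -> [-31] -> -31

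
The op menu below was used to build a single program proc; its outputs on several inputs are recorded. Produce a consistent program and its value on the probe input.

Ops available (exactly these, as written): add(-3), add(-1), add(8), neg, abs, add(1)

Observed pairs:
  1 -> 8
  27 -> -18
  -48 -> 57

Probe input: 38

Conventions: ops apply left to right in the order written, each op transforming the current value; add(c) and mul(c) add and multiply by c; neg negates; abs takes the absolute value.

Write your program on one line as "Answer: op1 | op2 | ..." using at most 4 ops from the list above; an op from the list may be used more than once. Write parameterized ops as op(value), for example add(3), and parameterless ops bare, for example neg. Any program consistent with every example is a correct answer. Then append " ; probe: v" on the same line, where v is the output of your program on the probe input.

neg | add(1) | add(8) ; probe: -29

Check, running the answer program on each example:
  1 -> -1 -> 0 -> 8
  27 -> -27 -> -26 -> -18
  -48 -> 48 -> 49 -> 57
  probe: 38 -> -38 -> -37 -> -29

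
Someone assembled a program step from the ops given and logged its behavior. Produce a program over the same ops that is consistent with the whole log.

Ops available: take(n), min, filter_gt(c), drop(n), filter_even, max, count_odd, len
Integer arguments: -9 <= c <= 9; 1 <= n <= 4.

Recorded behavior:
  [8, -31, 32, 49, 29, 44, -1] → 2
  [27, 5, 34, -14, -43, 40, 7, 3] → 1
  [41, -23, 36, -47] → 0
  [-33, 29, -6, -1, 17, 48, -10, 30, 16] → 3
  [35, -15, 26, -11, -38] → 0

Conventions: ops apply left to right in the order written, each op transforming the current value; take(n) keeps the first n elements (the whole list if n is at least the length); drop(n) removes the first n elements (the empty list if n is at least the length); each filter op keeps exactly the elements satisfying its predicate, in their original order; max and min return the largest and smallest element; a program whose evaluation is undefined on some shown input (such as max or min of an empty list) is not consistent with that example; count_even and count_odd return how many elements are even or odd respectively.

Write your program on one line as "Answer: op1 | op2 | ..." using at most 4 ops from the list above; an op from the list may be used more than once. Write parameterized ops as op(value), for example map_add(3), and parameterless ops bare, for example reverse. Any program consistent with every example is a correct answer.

drop(3) | filter_gt(4) | drop(1) | len

Check, running the answer program on each example:
  [8, -31, 32, 49, 29, 44, -1] -> [49, 29, 44, -1] -> [49, 29, 44] -> [29, 44] -> 2
  [27, 5, 34, -14, -43, 40, 7, 3] -> [-14, -43, 40, 7, 3] -> [40, 7] -> [7] -> 1
  [41, -23, 36, -47] -> [-47] -> [] -> [] -> 0
  [-33, 29, -6, -1, 17, 48, -10, 30, 16] -> [-1, 17, 48, -10, 30, 16] -> [17, 48, 30, 16] -> [48, 30, 16] -> 3
  [35, -15, 26, -11, -38] -> [-11, -38] -> [] -> [] -> 0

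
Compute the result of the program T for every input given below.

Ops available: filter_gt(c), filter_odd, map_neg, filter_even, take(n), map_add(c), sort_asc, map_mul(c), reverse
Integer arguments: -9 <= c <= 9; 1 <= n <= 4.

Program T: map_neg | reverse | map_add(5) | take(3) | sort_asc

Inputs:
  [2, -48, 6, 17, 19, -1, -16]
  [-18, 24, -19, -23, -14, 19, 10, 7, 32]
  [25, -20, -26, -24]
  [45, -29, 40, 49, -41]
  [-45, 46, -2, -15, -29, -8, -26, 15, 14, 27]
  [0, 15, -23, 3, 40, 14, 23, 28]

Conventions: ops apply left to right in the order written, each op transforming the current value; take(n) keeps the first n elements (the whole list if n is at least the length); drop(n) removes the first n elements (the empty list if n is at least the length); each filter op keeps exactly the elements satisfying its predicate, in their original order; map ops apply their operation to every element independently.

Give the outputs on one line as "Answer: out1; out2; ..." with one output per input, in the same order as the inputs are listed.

Execution, op by op:
  [2, -48, 6, 17, 19, -1, -16] -> [-2, 48, -6, -17, -19, 1, 16] -> [16, 1, -19, -17, -6, 48, -2] -> [21, 6, -14, -12, -1, 53, 3] -> [21, 6, -14] -> [-14, 6, 21]
  [-18, 24, -19, -23, -14, 19, 10, 7, 32] -> [18, -24, 19, 23, 14, -19, -10, -7, -32] -> [-32, -7, -10, -19, 14, 23, 19, -24, 18] -> [-27, -2, -5, -14, 19, 28, 24, -19, 23] -> [-27, -2, -5] -> [-27, -5, -2]
  [25, -20, -26, -24] -> [-25, 20, 26, 24] -> [24, 26, 20, -25] -> [29, 31, 25, -20] -> [29, 31, 25] -> [25, 29, 31]
  [45, -29, 40, 49, -41] -> [-45, 29, -40, -49, 41] -> [41, -49, -40, 29, -45] -> [46, -44, -35, 34, -40] -> [46, -44, -35] -> [-44, -35, 46]
  [-45, 46, -2, -15, -29, -8, -26, 15, 14, 27] -> [45, -46, 2, 15, 29, 8, 26, -15, -14, -27] -> [-27, -14, -15, 26, 8, 29, 15, 2, -46, 45] -> [-22, -9, -10, 31, 13, 34, 20, 7, -41, 50] -> [-22, -9, -10] -> [-22, -10, -9]
  [0, 15, -23, 3, 40, 14, 23, 28] -> [0, -15, 23, -3, -40, -14, -23, -28] -> [-28, -23, -14, -40, -3, 23, -15, 0] -> [-23, -18, -9, -35, 2, 28, -10, 5] -> [-23, -18, -9] -> [-23, -18, -9]

[-14, 6, 21]; [-27, -5, -2]; [25, 29, 31]; [-44, -35, 46]; [-22, -10, -9]; [-23, -18, -9]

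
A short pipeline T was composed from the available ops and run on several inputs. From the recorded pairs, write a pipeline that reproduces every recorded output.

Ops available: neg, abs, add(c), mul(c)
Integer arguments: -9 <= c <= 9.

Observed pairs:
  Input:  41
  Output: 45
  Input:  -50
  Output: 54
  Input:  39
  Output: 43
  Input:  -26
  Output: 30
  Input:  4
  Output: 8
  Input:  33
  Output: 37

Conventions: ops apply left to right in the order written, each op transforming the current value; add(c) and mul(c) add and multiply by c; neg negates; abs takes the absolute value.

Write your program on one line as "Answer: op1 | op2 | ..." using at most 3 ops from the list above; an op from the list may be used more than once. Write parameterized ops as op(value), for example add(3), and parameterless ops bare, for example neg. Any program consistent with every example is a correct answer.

neg | abs | add(4)

Check, running the answer program on each example:
  41 -> -41 -> 41 -> 45
  -50 -> 50 -> 50 -> 54
  39 -> -39 -> 39 -> 43
  -26 -> 26 -> 26 -> 30
  4 -> -4 -> 4 -> 8
  33 -> -33 -> 33 -> 37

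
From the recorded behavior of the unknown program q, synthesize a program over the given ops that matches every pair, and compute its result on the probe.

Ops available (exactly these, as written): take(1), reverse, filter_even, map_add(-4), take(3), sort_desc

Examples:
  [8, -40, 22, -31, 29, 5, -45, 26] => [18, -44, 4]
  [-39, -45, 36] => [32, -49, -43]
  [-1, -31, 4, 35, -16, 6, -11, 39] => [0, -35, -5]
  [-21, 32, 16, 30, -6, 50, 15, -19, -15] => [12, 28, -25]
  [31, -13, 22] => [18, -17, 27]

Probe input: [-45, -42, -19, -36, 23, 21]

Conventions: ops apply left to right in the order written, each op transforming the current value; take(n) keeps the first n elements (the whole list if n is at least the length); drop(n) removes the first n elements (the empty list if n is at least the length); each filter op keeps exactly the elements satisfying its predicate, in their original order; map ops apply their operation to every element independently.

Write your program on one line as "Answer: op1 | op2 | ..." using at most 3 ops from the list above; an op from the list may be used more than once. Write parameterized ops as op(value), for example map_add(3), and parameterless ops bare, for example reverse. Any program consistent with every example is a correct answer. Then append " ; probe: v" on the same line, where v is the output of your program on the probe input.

take(3) | reverse | map_add(-4) ; probe: [-23, -46, -49]

Check, running the answer program on each example:
  [8, -40, 22, -31, 29, 5, -45, 26] -> [8, -40, 22] -> [22, -40, 8] -> [18, -44, 4]
  [-39, -45, 36] -> [-39, -45, 36] -> [36, -45, -39] -> [32, -49, -43]
  [-1, -31, 4, 35, -16, 6, -11, 39] -> [-1, -31, 4] -> [4, -31, -1] -> [0, -35, -5]
  [-21, 32, 16, 30, -6, 50, 15, -19, -15] -> [-21, 32, 16] -> [16, 32, -21] -> [12, 28, -25]
  [31, -13, 22] -> [31, -13, 22] -> [22, -13, 31] -> [18, -17, 27]
  probe: [-45, -42, -19, -36, 23, 21] -> [-45, -42, -19] -> [-19, -42, -45] -> [-23, -46, -49]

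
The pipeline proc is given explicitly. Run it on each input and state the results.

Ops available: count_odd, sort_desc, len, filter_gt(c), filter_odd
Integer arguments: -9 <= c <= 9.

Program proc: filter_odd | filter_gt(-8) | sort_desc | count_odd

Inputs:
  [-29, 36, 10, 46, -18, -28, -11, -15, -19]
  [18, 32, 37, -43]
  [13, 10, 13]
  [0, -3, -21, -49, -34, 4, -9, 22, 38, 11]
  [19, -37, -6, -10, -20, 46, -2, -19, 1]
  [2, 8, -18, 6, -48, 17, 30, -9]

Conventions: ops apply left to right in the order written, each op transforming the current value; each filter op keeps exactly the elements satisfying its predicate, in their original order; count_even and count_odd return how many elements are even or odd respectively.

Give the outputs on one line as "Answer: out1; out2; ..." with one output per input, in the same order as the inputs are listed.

Execution, op by op:
  [-29, 36, 10, 46, -18, -28, -11, -15, -19] -> [-29, -11, -15, -19] -> [] -> [] -> 0
  [18, 32, 37, -43] -> [37, -43] -> [37] -> [37] -> 1
  [13, 10, 13] -> [13, 13] -> [13, 13] -> [13, 13] -> 2
  [0, -3, -21, -49, -34, 4, -9, 22, 38, 11] -> [-3, -21, -49, -9, 11] -> [-3, 11] -> [11, -3] -> 2
  [19, -37, -6, -10, -20, 46, -2, -19, 1] -> [19, -37, -19, 1] -> [19, 1] -> [19, 1] -> 2
  [2, 8, -18, 6, -48, 17, 30, -9] -> [17, -9] -> [17] -> [17] -> 1

0; 1; 2; 2; 2; 1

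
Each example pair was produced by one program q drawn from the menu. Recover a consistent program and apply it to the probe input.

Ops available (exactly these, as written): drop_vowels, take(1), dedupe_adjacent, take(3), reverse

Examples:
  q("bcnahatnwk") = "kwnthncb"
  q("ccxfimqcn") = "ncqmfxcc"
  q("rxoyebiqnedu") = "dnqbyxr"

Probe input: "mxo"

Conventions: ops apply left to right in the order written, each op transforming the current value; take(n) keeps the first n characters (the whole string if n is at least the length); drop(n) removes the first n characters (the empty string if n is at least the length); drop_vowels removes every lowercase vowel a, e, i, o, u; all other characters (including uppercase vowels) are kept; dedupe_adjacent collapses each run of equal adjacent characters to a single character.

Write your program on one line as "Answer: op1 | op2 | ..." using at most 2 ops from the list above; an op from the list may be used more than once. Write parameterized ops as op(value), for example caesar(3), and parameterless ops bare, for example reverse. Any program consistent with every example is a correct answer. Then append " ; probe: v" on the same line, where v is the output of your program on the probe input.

drop_vowels | reverse ; probe: "xm"

Check, running the answer program on each example:
  "bcnahatnwk" -> "bcnhtnwk" -> "kwnthncb"
  "ccxfimqcn" -> "ccxfmqcn" -> "ncqmfxcc"
  "rxoyebiqnedu" -> "rxybqnd" -> "dnqbyxr"
  probe: "mxo" -> "mx" -> "xm"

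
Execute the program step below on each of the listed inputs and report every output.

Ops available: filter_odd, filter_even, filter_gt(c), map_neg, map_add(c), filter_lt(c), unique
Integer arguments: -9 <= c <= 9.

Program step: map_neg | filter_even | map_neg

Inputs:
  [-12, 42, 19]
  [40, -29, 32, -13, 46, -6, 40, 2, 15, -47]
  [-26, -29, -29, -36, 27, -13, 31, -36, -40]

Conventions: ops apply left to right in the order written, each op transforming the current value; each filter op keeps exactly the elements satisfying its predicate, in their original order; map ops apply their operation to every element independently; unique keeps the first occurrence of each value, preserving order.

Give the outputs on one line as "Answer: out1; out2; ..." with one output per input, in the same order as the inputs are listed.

Execution, op by op:
  [-12, 42, 19] -> [12, -42, -19] -> [12, -42] -> [-12, 42]
  [40, -29, 32, -13, 46, -6, 40, 2, 15, -47] -> [-40, 29, -32, 13, -46, 6, -40, -2, -15, 47] -> [-40, -32, -46, 6, -40, -2] -> [40, 32, 46, -6, 40, 2]
  [-26, -29, -29, -36, 27, -13, 31, -36, -40] -> [26, 29, 29, 36, -27, 13, -31, 36, 40] -> [26, 36, 36, 40] -> [-26, -36, -36, -40]

[-12, 42]; [40, 32, 46, -6, 40, 2]; [-26, -36, -36, -40]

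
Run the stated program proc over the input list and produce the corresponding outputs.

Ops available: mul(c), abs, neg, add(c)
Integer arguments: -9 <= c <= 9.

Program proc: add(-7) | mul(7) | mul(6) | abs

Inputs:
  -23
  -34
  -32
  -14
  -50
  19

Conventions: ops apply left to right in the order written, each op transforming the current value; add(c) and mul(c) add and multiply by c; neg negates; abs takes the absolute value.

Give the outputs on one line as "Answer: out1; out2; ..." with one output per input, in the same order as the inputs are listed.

Execution, op by op:
  -23 -> -30 -> -210 -> -1260 -> 1260
  -34 -> -41 -> -287 -> -1722 -> 1722
  -32 -> -39 -> -273 -> -1638 -> 1638
  -14 -> -21 -> -147 -> -882 -> 882
  -50 -> -57 -> -399 -> -2394 -> 2394
  19 -> 12 -> 84 -> 504 -> 504

1260; 1722; 1638; 882; 2394; 504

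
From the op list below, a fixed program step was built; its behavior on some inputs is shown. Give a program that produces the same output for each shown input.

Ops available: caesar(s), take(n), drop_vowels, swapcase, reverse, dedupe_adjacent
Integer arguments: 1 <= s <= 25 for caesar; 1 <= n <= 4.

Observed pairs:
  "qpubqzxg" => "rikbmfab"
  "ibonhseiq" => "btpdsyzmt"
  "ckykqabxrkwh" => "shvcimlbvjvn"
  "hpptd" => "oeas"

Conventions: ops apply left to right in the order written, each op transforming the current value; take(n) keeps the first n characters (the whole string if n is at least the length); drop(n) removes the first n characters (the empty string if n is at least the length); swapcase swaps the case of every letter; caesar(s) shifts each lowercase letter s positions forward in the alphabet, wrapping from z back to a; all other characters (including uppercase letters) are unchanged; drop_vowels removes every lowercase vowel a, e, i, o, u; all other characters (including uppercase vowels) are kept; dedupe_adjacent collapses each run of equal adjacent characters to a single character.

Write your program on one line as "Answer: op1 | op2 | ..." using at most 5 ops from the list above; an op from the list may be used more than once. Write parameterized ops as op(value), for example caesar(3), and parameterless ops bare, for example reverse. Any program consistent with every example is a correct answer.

caesar(5) | dedupe_adjacent | caesar(6) | reverse

Check, running the answer program on each example:
  "qpubqzxg" -> "vuzgvecl" -> "vuzgvecl" -> "bafmbkir" -> "rikbmfab"
  "ibonhseiq" -> "ngtsmxjnv" -> "ngtsmxjnv" -> "tmzysdptb" -> "btpdsyzmt"
  "ckykqabxrkwh" -> "hpdpvfgcwpbm" -> "hpdpvfgcwpbm" -> "nvjvblmicvhs" -> "shvcimlbvjvn"
  "hpptd" -> "muuyi" -> "muyi" -> "saeo" -> "oeas"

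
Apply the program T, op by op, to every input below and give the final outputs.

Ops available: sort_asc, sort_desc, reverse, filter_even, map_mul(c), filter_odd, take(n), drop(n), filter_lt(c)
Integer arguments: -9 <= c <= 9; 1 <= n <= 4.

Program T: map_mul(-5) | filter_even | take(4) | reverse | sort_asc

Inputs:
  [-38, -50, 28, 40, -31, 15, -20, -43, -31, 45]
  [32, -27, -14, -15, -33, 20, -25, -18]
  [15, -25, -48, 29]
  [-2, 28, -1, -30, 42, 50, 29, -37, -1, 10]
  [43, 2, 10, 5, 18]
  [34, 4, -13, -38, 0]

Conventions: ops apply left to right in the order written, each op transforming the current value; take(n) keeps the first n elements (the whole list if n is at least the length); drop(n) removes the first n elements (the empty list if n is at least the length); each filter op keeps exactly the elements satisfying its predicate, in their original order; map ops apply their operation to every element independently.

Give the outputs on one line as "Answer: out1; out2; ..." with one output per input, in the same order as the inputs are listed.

Execution, op by op:
  [-38, -50, 28, 40, -31, 15, -20, -43, -31, 45] -> [190, 250, -140, -200, 155, -75, 100, 215, 155, -225] -> [190, 250, -140, -200, 100] -> [190, 250, -140, -200] -> [-200, -140, 250, 190] -> [-200, -140, 190, 250]
  [32, -27, -14, -15, -33, 20, -25, -18] -> [-160, 135, 70, 75, 165, -100, 125, 90] -> [-160, 70, -100, 90] -> [-160, 70, -100, 90] -> [90, -100, 70, -160] -> [-160, -100, 70, 90]
  [15, -25, -48, 29] -> [-75, 125, 240, -145] -> [240] -> [240] -> [240] -> [240]
  [-2, 28, -1, -30, 42, 50, 29, -37, -1, 10] -> [10, -140, 5, 150, -210, -250, -145, 185, 5, -50] -> [10, -140, 150, -210, -250, -50] -> [10, -140, 150, -210] -> [-210, 150, -140, 10] -> [-210, -140, 10, 150]
  [43, 2, 10, 5, 18] -> [-215, -10, -50, -25, -90] -> [-10, -50, -90] -> [-10, -50, -90] -> [-90, -50, -10] -> [-90, -50, -10]
  [34, 4, -13, -38, 0] -> [-170, -20, 65, 190, 0] -> [-170, -20, 190, 0] -> [-170, -20, 190, 0] -> [0, 190, -20, -170] -> [-170, -20, 0, 190]

[-200, -140, 190, 250]; [-160, -100, 70, 90]; [240]; [-210, -140, 10, 150]; [-90, -50, -10]; [-170, -20, 0, 190]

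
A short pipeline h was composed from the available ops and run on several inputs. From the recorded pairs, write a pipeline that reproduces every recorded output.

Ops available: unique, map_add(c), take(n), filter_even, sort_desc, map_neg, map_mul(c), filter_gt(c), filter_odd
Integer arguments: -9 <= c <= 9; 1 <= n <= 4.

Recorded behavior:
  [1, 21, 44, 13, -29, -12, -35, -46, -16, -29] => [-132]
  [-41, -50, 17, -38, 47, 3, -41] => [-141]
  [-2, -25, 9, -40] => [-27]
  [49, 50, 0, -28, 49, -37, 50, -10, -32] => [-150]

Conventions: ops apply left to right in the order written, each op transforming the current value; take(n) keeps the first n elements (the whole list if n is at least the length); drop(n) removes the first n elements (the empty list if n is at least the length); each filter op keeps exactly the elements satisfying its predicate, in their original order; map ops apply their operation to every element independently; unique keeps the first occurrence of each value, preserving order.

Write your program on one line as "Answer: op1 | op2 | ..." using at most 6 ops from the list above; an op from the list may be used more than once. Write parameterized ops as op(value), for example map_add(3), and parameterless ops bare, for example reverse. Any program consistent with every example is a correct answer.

filter_gt(-6) | map_mul(3) | sort_desc | filter_gt(0) | map_neg | take(1)

Check, running the answer program on each example:
  [1, 21, 44, 13, -29, -12, -35, -46, -16, -29] -> [1, 21, 44, 13] -> [3, 63, 132, 39] -> [132, 63, 39, 3] -> [132, 63, 39, 3] -> [-132, -63, -39, -3] -> [-132]
  [-41, -50, 17, -38, 47, 3, -41] -> [17, 47, 3] -> [51, 141, 9] -> [141, 51, 9] -> [141, 51, 9] -> [-141, -51, -9] -> [-141]
  [-2, -25, 9, -40] -> [-2, 9] -> [-6, 27] -> [27, -6] -> [27] -> [-27] -> [-27]
  [49, 50, 0, -28, 49, -37, 50, -10, -32] -> [49, 50, 0, 49, 50] -> [147, 150, 0, 147, 150] -> [150, 150, 147, 147, 0] -> [150, 150, 147, 147] -> [-150, -150, -147, -147] -> [-150]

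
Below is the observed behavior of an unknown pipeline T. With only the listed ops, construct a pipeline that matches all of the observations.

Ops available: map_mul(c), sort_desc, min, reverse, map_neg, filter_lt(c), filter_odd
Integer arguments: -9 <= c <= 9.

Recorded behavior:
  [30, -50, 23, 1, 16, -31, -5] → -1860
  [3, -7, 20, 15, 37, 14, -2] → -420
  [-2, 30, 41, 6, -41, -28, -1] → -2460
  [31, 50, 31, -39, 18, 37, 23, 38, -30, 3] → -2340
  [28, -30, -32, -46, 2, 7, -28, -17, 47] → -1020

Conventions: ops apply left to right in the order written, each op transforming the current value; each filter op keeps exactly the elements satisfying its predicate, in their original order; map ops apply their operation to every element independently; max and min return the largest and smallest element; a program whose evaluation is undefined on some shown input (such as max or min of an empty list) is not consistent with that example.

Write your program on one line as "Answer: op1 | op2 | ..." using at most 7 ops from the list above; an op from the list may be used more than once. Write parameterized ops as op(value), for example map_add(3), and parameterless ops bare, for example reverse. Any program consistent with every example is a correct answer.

map_mul(-5) | map_mul(3) | filter_odd | sort_desc | map_mul(-4) | min

Check, running the answer program on each example:
  [30, -50, 23, 1, 16, -31, -5] -> [-150, 250, -115, -5, -80, 155, 25] -> [-450, 750, -345, -15, -240, 465, 75] -> [-345, -15, 465, 75] -> [465, 75, -15, -345] -> [-1860, -300, 60, 1380] -> -1860
  [3, -7, 20, 15, 37, 14, -2] -> [-15, 35, -100, -75, -185, -70, 10] -> [-45, 105, -300, -225, -555, -210, 30] -> [-45, 105, -225, -555] -> [105, -45, -225, -555] -> [-420, 180, 900, 2220] -> -420
  [-2, 30, 41, 6, -41, -28, -1] -> [10, -150, -205, -30, 205, 140, 5] -> [30, -450, -615, -90, 615, 420, 15] -> [-615, 615, 15] -> [615, 15, -615] -> [-2460, -60, 2460] -> -2460
  [31, 50, 31, -39, 18, 37, 23, 38, -30, 3] -> [-155, -250, -155, 195, -90, -185, -115, -190, 150, -15] -> [-465, -750, -465, 585, -270, -555, -345, -570, 450, -45] -> [-465, -465, 585, -555, -345, -45] -> [585, -45, -345, -465, -465, -555] -> [-2340, 180, 1380, 1860, 1860, 2220] -> -2340
  [28, -30, -32, -46, 2, 7, -28, -17, 47] -> [-140, 150, 160, 230, -10, -35, 140, 85, -235] -> [-420, 450, 480, 690, -30, -105, 420, 255, -705] -> [-105, 255, -705] -> [255, -105, -705] -> [-1020, 420, 2820] -> -1020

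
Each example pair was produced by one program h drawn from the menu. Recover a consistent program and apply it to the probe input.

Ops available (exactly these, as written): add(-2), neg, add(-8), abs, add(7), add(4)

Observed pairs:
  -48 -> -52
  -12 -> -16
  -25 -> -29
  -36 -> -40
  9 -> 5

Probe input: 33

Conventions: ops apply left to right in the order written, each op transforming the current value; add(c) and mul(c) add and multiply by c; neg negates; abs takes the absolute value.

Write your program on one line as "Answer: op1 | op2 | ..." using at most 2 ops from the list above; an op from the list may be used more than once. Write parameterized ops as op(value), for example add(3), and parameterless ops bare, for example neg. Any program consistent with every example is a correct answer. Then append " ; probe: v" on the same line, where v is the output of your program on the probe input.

add(-8) | add(4) ; probe: 29

Check, running the answer program on each example:
  -48 -> -56 -> -52
  -12 -> -20 -> -16
  -25 -> -33 -> -29
  -36 -> -44 -> -40
  9 -> 1 -> 5
  probe: 33 -> 25 -> 29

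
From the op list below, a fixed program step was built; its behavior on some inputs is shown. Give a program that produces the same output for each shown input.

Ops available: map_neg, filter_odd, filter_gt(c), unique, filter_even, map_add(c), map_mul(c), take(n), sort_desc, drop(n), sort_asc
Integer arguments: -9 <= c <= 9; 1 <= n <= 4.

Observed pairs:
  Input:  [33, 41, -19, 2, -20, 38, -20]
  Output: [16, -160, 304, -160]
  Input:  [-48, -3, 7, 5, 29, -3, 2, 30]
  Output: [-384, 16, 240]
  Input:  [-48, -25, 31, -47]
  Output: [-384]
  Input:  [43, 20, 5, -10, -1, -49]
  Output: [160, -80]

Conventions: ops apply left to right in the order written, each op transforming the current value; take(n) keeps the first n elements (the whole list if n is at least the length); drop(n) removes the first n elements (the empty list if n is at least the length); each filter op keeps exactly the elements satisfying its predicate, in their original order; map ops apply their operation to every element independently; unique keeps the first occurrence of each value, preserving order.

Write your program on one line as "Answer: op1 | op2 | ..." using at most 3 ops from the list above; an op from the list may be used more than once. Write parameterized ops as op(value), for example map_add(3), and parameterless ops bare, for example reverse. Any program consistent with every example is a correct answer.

map_neg | filter_even | map_mul(-8)

Check, running the answer program on each example:
  [33, 41, -19, 2, -20, 38, -20] -> [-33, -41, 19, -2, 20, -38, 20] -> [-2, 20, -38, 20] -> [16, -160, 304, -160]
  [-48, -3, 7, 5, 29, -3, 2, 30] -> [48, 3, -7, -5, -29, 3, -2, -30] -> [48, -2, -30] -> [-384, 16, 240]
  [-48, -25, 31, -47] -> [48, 25, -31, 47] -> [48] -> [-384]
  [43, 20, 5, -10, -1, -49] -> [-43, -20, -5, 10, 1, 49] -> [-20, 10] -> [160, -80]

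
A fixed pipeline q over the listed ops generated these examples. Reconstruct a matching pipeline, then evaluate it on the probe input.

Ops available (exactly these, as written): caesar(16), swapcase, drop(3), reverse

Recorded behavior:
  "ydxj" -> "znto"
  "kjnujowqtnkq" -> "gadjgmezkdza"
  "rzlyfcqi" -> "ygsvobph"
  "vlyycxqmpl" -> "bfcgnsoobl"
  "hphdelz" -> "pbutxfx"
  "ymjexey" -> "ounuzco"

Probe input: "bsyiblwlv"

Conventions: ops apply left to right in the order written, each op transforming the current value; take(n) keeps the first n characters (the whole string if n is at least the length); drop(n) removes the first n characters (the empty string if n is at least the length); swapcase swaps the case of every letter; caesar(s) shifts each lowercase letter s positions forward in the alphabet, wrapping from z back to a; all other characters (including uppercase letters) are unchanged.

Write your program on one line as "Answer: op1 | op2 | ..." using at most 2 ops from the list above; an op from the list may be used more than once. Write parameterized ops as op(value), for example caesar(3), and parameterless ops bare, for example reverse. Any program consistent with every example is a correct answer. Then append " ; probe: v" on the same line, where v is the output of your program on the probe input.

reverse | caesar(16) ; probe: "lbmbryoir"

Check, running the answer program on each example:
  "ydxj" -> "jxdy" -> "znto"
  "kjnujowqtnkq" -> "qkntqwojunjk" -> "gadjgmezkdza"
  "rzlyfcqi" -> "iqcfylzr" -> "ygsvobph"
  "vlyycxqmpl" -> "lpmqxcyylv" -> "bfcgnsoobl"
  "hphdelz" -> "zledhph" -> "pbutxfx"
  "ymjexey" -> "yexejmy" -> "ounuzco"
  probe: "bsyiblwlv" -> "vlwlbiysb" -> "lbmbryoir"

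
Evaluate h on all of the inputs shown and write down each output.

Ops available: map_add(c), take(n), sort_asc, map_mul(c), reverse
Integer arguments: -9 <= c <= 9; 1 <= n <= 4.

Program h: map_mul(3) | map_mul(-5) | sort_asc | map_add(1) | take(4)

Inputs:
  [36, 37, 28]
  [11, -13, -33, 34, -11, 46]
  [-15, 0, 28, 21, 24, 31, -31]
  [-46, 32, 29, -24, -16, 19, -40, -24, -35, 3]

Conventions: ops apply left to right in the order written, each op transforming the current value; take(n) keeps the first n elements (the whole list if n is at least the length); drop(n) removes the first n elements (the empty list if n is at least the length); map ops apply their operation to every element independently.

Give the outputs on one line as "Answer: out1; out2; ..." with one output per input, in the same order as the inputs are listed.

Execution, op by op:
  [36, 37, 28] -> [108, 111, 84] -> [-540, -555, -420] -> [-555, -540, -420] -> [-554, -539, -419] -> [-554, -539, -419]
  [11, -13, -33, 34, -11, 46] -> [33, -39, -99, 102, -33, 138] -> [-165, 195, 495, -510, 165, -690] -> [-690, -510, -165, 165, 195, 495] -> [-689, -509, -164, 166, 196, 496] -> [-689, -509, -164, 166]
  [-15, 0, 28, 21, 24, 31, -31] -> [-45, 0, 84, 63, 72, 93, -93] -> [225, 0, -420, -315, -360, -465, 465] -> [-465, -420, -360, -315, 0, 225, 465] -> [-464, -419, -359, -314, 1, 226, 466] -> [-464, -419, -359, -314]
  [-46, 32, 29, -24, -16, 19, -40, -24, -35, 3] -> [-138, 96, 87, -72, -48, 57, -120, -72, -105, 9] -> [690, -480, -435, 360, 240, -285, 600, 360, 525, -45] -> [-480, -435, -285, -45, 240, 360, 360, 525, 600, 690] -> [-479, -434, -284, -44, 241, 361, 361, 526, 601, 691] -> [-479, -434, -284, -44]

[-554, -539, -419]; [-689, -509, -164, 166]; [-464, -419, -359, -314]; [-479, -434, -284, -44]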